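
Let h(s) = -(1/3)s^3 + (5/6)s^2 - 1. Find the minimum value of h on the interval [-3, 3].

-5/2

The derivative is -s^2 + (5/3)s, which vanishes at s = 0 and s = 5/3.
Evaluating at the critical points and endpoints: h(-3) = 31/2; h(0) = -1; h(5/3) = -37/162; h(3) = -5/2.
Hence the absolute minimum is -5/2 at s = 3.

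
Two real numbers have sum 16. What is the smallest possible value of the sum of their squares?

With a + b = 16, a^2 + b^2 = a^2 + (16 − a)^2.
The derivative 2a − 2(16 − a) = 4a − 32 vanishes at a = 8; second derivative 4 > 0, a minimum.
The minimum is 2·(8)^2 = 128.

128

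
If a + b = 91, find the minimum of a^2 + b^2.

8281/2

With a + b = 91, a^2 + b^2 = a^2 + (91 − a)^2.
The derivative 2a − 2(91 − a) = 4a − 182 vanishes at a = 91/2; second derivative 4 > 0, a minimum.
The minimum is 2·(91/2)^2 = 8281/2.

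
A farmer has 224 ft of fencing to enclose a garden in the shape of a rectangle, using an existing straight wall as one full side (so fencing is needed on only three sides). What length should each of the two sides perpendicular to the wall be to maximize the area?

Let the sides perpendicular to the wall have length x and the parallel side y, so 2x + y = 224 and the area is A = xy = x(224 − 2x).
A'(x) = 224 − 4x = 0 gives x = 56, and A''(x) = −4 < 0 confirms a maximum.
Then y = 224 − 2·56 = 112 and A = 6272.

56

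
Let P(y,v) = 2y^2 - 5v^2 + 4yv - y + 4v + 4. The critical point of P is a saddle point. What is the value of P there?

∂P/∂y = 4y + 4v - 1 = 0 and ∂P/∂v = 4y - 10v + 4 = 0, so (y, v) = (-3/28, 5/14).
The Hessian has P_{yy} = 4, P_{vv} = -10, P_{yv} = 4, giving D = -56 < 0, so the point is a saddle point.
P(-3/28, 5/14) = 267/56.

267/56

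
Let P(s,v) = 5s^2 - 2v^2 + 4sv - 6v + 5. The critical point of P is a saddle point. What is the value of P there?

115/14

∂P/∂s = 10s + 4v = 0 and ∂P/∂v = 4s - 4v - 6 = 0, so (s, v) = (3/7, -15/14).
The Hessian has P_{ss} = 10, P_{vv} = -4, P_{sv} = 4, giving D = -56 < 0, so the point is a saddle point.
P(3/7, -15/14) = 115/14.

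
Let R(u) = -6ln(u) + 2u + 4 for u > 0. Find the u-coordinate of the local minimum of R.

3

R'(u) = -6/u + 2 = 0 gives u = 3.
R''(u) = 6/u², which is positive for u > 0, so this is a local minimum.
R(3) = -6·ln(3) + 6 + 4 ≈ 3.4083.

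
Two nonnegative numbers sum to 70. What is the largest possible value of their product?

1225

With x + y = 70, the product is P(x) = x(70 − x).
P'(x) = 70 − 2x = 0 gives x = 35; P'' = −2 < 0, so this is the maximum.
P = 35·35 = 1225.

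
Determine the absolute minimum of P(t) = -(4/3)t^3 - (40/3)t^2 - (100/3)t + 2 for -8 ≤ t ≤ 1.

Differentiating, P'(t) = -4t^2 - (80/3)t - 100/3; which vanishes at t = -5 and t = -5/3.
Compare values at every candidate in [-8, 1]: P(-8) = 98,  P(-5) = 2,  P(-5/3) = 2162/81,  P(1) = -46.
Hence the absolute minimum is -46 at t = 1.

-46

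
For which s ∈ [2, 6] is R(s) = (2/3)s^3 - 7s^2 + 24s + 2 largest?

6

The derivative is 2s^2 - 14s + 24, which vanishes at s = 3 and s = 4.
Evaluating at the critical points and endpoints: R(2) = 82/3,  R(3) = 29,  R(4) = 86/3,  R(6) = 38.
Hence the absolute maximum is 38 at s = 6.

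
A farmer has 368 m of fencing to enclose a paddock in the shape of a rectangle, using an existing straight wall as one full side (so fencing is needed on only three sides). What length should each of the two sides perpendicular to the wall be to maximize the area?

Let the sides perpendicular to the wall have length x and the parallel side y, so 2x + y = 368 and the area is A = xy = x(368 − 2x).
A'(x) = 368 − 4x = 0 gives x = 92, and A''(x) = −4 < 0 confirms a maximum.
Then y = 368 − 2·92 = 184 and A = 16928.

92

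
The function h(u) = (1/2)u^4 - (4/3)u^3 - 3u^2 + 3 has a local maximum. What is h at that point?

h'(u) = 2u^3 - 4u^2 - 6u = 0 at u = -1, 0, 3.
h''(u) = 6u^2 - 8u - 6. h''(-1) = 8 > 0 ⇒ local minimum; h''(0) = -6 < 0 ⇒ local maximum; h''(3) = 24 > 0 ⇒ local minimum.
Thus h has its local maximum at u = 0, with value 3.

3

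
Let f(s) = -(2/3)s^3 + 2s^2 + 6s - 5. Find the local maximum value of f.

f'(s) = -2s^2 + 4s + 6 = 0 at s = -1, 3.
Since f''(s) = -4s + 4, we get f''(-1) = 8 > 0 ⇒ local minimum; f''(3) = -8 < 0 ⇒ local maximum.
The local maximum is f(3) = 13.

13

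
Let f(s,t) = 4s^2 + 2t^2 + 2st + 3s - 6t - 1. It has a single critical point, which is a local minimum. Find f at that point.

∂f/∂s = 8s + 2t + 3 = 0 and ∂f/∂t = 2s + 4t - 6 = 0, so (s, t) = (-6/7, 27/14).
The Hessian has f_{ss} = 8, f_{tt} = 4, f_{st} = 2, giving D = 28 > 0 with f_{ss} > 0, so the point is a local minimum.
f(-6/7, 27/14) = -113/14.

-113/14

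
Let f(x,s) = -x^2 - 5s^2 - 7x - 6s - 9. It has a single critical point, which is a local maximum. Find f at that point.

101/20

∂f/∂x = -2x - 7 = 0 and ∂f/∂s = -10s - 6 = 0, so (x, s) = (-7/2, -3/5).
The Hessian has f_{xx} = -2, f_{ss} = -10, f_{xs} = 0, giving D = 20 > 0 with f_{xx} < 0, so the point is a local maximum.
f(-7/2, -3/5) = 101/20.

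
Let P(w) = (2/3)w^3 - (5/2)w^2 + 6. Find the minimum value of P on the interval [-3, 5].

-69/2

Differentiating, P'(w) = 2w^2 - 5w; which vanishes at w = 0 and w = 5/2.
Compare values at every candidate in [-3, 5]: P(-3) = -69/2; P(0) = 6; P(5/2) = 19/24; P(5) = 161/6.
Hence the absolute minimum is -69/2 at w = -3.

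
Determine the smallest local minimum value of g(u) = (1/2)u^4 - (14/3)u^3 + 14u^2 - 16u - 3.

-41/3

g'(u) = 2u^3 - 14u^2 + 28u - 16 = 0 at u = 1, 2, 4.
g''(u) = 6u^2 - 28u + 28. g''(1) = 6 > 0 ⇒ local minimum; g''(2) = -4 < 0 ⇒ local maximum; g''(4) = 12 > 0 ⇒ local minimum.
The smallest local minimum is g(4) = -41/3.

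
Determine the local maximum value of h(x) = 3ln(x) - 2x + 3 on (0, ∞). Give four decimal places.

1.2164

h'(x) = 3/x − 2 = 0 gives x = 3/2.
h''(x) = -3/x², which is negative for x > 0, so this is a local maximum.
h(3/2) = 3·ln(3/2) - 3 + 3 ≈ 1.2164.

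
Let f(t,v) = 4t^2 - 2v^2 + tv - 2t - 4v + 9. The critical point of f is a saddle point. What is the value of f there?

115/11

∂f/∂t = 8t + v - 2 = 0 and ∂f/∂v = t - 4v - 4 = 0, so (t, v) = (4/11, -10/11).
The Hessian has f_{tt} = 8, f_{vv} = -4, f_{tv} = 1, giving D = -33 < 0, so the point is a saddle point.
f(4/11, -10/11) = 115/11.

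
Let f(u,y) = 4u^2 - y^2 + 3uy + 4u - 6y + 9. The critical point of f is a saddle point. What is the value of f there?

∂f/∂u = 8u + 3y + 4 = 0 and ∂f/∂y = 3u - 2y - 6 = 0, so (u, y) = (2/5, -12/5).
The Hessian has f_{uu} = 8, f_{yy} = -2, f_{uy} = 3, giving D = -25 < 0, so the point is a saddle point.
f(2/5, -12/5) = 17.

17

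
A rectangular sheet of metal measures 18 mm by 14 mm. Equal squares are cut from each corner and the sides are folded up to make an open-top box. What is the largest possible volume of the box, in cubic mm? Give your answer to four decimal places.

With cut size x, the volume is V(x) = x(18 − 2x)(14 − 2x) for 0 < x < 7.
V'(x) = 12x^2 − 128x + 252. Setting V'(x) = 0 gives x ≈ 2.6049 (the root in (0, 7)).
V''(x) = 24x − 128 is negative there, so this is the maximum; V ≈ 292.8648.

292.8648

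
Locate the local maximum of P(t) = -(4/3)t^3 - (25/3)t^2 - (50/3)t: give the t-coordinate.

P'(t) = -4t^2 - (50/3)t - 50/3. Setting P'(t) = 0 gives t ∈ {-5/2, -5/3}.
Second-derivative test with P''(t) = -8t - 50/3: P''(-5/2) = 10/3 > 0 ⇒ local minimum; P''(-5/3) = -10/3 < 0 ⇒ local maximum.
Thus P has its local maximum at t = -5/3, with value 875/81.

-5/3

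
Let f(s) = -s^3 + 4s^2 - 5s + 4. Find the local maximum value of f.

Critical points: f'(s) = -3s^2 + 8s - 5 vanishes at s = 1, 5/3.
Since f''(s) = -6s + 8, we get f''(1) = 2 > 0 ⇒ local minimum; f''(5/3) = -2 < 0 ⇒ local maximum.
Thus f has its local maximum at s = 5/3, with value 58/27.

58/27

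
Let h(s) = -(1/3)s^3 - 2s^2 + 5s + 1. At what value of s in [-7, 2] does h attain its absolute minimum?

-5

The derivative is -s^2 - 4s + 5, which vanishes at s = -5 and s = 1.
Compare values at every candidate in [-7, 2]: h(-7) = -53/3, h(-5) = -97/3, h(1) = 11/3, h(2) = 1/3.
Hence the absolute minimum is -97/3 at s = -5.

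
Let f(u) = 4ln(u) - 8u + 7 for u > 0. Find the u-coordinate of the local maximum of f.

1/2

f'(u) = 4/u − 8 = 0 gives u = 1/2.
f''(u) = -4/u², which is negative for u > 0, so this is a local maximum.
f(1/2) = 4·ln(1/2) - 4 + 7 ≈ 0.2274.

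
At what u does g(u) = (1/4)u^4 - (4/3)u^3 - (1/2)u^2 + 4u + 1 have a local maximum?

Critical points: g'(u) = u^3 - 4u^2 - u + 4 vanishes at u = -1, 1, 4.
Since g''(u) = 3u^2 - 8u - 1, we get g''(-1) = 10 > 0 ⇒ local minimum; g''(1) = -6 < 0 ⇒ local maximum; g''(4) = 15 > 0 ⇒ local minimum.
So the local maximum value is g(1) = 41/12.

1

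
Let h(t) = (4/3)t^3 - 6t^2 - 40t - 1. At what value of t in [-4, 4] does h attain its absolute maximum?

-2

Differentiating, h'(t) = 4t^2 - 12t - 40; whose only zero in [-4, 4] is t = -2.
Evaluating at the critical points and endpoints: h(-4) = -67/3, h(-2) = 133/3, h(4) = -515/3.
So the maximum is h(-2) = 133/3.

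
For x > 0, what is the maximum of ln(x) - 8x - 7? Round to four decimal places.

-10.0794

h'(x) = 1/x − 8 = 0 gives x = 1/8.
h''(x) = -1/x², which is negative for x > 0, so this is a local maximum.
h(1/8) = 1·ln(1/8) - 1 - 7 ≈ -10.0794.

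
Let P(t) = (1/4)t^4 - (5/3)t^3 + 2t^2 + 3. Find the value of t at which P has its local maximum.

P'(t) = t^3 - 5t^2 + 4t. Setting P'(t) = 0 gives t ∈ {0, 1, 4}.
P''(t) = 3t^2 - 10t + 4. P''(0) = 4 > 0 ⇒ local minimum; P''(1) = -3 < 0 ⇒ local maximum; P''(4) = 12 > 0 ⇒ local minimum.
Thus P has its local maximum at t = 1, with value 43/12.

1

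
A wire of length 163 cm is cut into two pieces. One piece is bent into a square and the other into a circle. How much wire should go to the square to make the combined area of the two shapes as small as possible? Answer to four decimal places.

91.2962

Let x be the length used for the square. Square side x/4; circle radius (163−x)/(2π).
A(x) = (x/4)² + π·((163−x)/(2π))² = x²/16 + (163−x)²/(4π) for 0 ≤ x ≤ 163. A'(x) = x/8 − (163−x)/(2π) = 0 gives x = 4·163/(π+4) ≈ 91.2962.
A'' = 1/8 + 1/(2π) > 0, so this gives the minimum combined area; x ≈ 91.2962 cm to the square.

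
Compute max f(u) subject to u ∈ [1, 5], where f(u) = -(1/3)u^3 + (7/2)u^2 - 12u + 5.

-23/6

f'(u) = -u^2 + 7u - 12, which vanishes at u = 3 and u = 4.
Candidates: f(1) = -23/6,  f(3) = -17/2,  f(4) = -25/3,  f(5) = -55/6.
Hence the absolute maximum is -23/6 at u = 1.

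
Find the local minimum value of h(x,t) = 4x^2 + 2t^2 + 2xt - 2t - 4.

∂h/∂x = 8x + 2t = 0 and ∂h/∂t = 2x + 4t - 2 = 0, so (x, t) = (-1/7, 4/7).
The Hessian has h_{xx} = 8, h_{tt} = 4, h_{xt} = 2, giving D = 28 > 0 with h_{xx} > 0, so the point is a local minimum.
h(-1/7, 4/7) = -32/7.

-32/7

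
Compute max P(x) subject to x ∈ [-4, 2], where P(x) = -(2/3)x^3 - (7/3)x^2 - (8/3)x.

P'(x) = -2x^2 - (14/3)x - 8/3, which vanishes at x = -4/3 and x = -1.
Evaluating at the critical points and endpoints: P(-4) = 16,  P(-4/3) = 80/81,  P(-1) = 1,  P(2) = -20.
The maximum over the interval is 16, attained at x = -4.

16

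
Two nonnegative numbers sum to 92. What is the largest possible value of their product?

2116

With x + y = 92, the product is P(x) = x(92 − x).
P'(x) = 92 − 2x = 0 gives x = 46; P'' = −2 < 0, so this is the maximum.
P = 46·46 = 2116.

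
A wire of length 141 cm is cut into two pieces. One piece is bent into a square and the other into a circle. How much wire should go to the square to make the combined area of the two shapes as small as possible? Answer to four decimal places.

78.9740

Let x be the length used for the square. Square side x/4; circle radius (141−x)/(2π).
A(x) = (x/4)² + π·((141−x)/(2π))² = x²/16 + (141−x)²/(4π) for 0 ≤ x ≤ 141. A'(x) = x/8 − (141−x)/(2π) = 0 gives x = 4·141/(π+4) ≈ 78.9740.
A'' = 1/8 + 1/(2π) > 0, so this gives the minimum combined area; x ≈ 78.9740 cm to the square.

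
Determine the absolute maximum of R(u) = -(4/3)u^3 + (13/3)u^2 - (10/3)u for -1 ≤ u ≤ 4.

9

R'(u) = -4u^2 + (26/3)u - 10/3, which vanishes at u = 1/2 and u = 5/3.
Evaluating at the critical points and endpoints: R(-1) = 9, R(1/2) = -3/4, R(5/3) = 25/81, R(4) = -88/3.
Hence the absolute maximum is 9 at u = -1.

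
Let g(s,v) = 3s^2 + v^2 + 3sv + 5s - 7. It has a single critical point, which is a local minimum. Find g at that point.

∂g/∂s = 6s + 3v + 5 = 0 and ∂g/∂v = 3s + 2v = 0, so (s, v) = (-10/3, 5).
The Hessian has g_{ss} = 6, g_{vv} = 2, g_{sv} = 3, giving D = 3 > 0 with g_{ss} > 0, so the point is a local minimum.
g(-10/3, 5) = -46/3.

-46/3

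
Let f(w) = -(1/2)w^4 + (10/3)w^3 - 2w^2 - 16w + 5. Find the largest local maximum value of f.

91/6

f'(w) = -2w^3 + 10w^2 - 4w - 16. Setting f'(w) = 0 gives w ∈ {-1, 2, 4}.
Second-derivative test with f''(w) = -6w^2 + 20w - 4: f''(-1) = -30 < 0 ⇒ local maximum; f''(2) = 12 > 0 ⇒ local minimum; f''(4) = -20 < 0 ⇒ local maximum.
So the largest local maximum value is f(-1) = 91/6.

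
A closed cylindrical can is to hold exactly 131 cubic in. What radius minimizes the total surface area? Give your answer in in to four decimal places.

2.7523

With radius r and height h, πr²h = 131 so h = 131/(πr²), and S(r) = 2πr² + 2πrh = 2πr² + 2·131/r.
S'(r) = 4πr − 2·131/r² = 0 ⇒ r³ = 131/(2π), so r ≈ 2.7523 and h = 2r ≈ 5.5046.
S''(r) = 4π + 4·131/r³ > 0, so this is the minimum; S ≈ 142.7892.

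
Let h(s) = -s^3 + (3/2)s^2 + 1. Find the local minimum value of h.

1

h'(s) = -3s^2 + 3s = 0 at s = 0, 1.
Since h''(s) = -6s + 3, we get h''(0) = 3 > 0 ⇒ local minimum; h''(1) = -3 < 0 ⇒ local maximum.
The local minimum is h(0) = 1.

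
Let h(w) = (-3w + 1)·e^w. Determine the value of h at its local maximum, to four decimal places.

1.5403

By the product rule, h'(w) = (-3w - 2)·e^w. Since e^w > 0, the only critical point is w = -2/3.
h''(-2/3) has the same sign as -3 < 0, so this is a local maximum.
h(-2/3) = (3)·e^(-2/3) ≈ 1.5403.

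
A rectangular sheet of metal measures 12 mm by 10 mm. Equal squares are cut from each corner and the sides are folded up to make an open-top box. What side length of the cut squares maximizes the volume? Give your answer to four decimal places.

With cut size x, the volume is V(x) = x(12 − 2x)(10 − 2x) for 0 < x < 5.
V'(x) = 12x^2 − 88x + 120. Setting V'(x) = 0 gives x ≈ 1.8107 (the root in (0, 5)).
V''(x) = 24x − 88 is negative there, so this is the maximum; V ≈ 96.7706.

1.8107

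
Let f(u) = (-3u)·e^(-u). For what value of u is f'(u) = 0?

Differentiating with the product rule gives f'(u) = (3u - 3)·e^(-u). Since e^(-u) > 0, the only critical point is u = 1.
f''(1) has the same sign as 3 > 0, so this is a local minimum.
f(1) = (-3)·e^(-1) ≈ -1.1036.

1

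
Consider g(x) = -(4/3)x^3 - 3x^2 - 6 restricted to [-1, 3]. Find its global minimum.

-69

The derivative is -4x^2 - 6x, whose only zero in [-1, 3] is x = 0.
Candidates: g(-1) = -23/3,  g(0) = -6,  g(3) = -69.
Hence the absolute minimum is -69 at x = 3.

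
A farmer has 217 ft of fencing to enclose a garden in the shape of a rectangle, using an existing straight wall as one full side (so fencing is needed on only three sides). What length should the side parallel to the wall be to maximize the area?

217/2

Let the sides perpendicular to the wall have length x and the parallel side y, so 2x + y = 217 and the area is A = xy = x(217 − 2x).
A'(x) = 217 − 4x = 0 gives x = 217/4, and A''(x) = −4 < 0 confirms a maximum.
Then y = 217 − 2·217/4 = 217/2 and A = 47089/8.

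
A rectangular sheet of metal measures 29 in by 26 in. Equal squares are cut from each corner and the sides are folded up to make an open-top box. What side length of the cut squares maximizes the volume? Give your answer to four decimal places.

With cut size x, the volume is V(x) = x(29 − 2x)(26 − 2x) for 0 < x < 13.
V'(x) = 12x^2 − 220x + 754. Setting V'(x) = 0 gives x ≈ 4.5629 (the root in (0, 13)).
V''(x) = 24x − 220 is negative there, so this is the maximum; V ≈ 1530.2197.

4.5629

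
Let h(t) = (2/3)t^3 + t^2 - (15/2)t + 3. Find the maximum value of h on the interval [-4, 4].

The derivative is 2t^2 + 2t - 15/2, which vanishes at t = -5/2 and t = 3/2.
Compare values at every candidate in [-4, 4]: h(-4) = 19/3; h(-5/2) = 211/12; h(3/2) = -15/4; h(4) = 95/3.
So the maximum is h(4) = 95/3.

95/3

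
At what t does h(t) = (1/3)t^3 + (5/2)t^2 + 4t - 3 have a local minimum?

-1

Critical points: h'(t) = t^2 + 5t + 4 vanishes at t = -4, -1.
Since h''(t) = 2t + 5, we get h''(-4) = -3 < 0 ⇒ local maximum; h''(-1) = 3 > 0 ⇒ local minimum.
The local minimum is h(-1) = -29/6.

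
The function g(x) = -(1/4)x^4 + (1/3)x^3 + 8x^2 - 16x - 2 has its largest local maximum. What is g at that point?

g'(x) = -x^3 + x^2 + 16x - 16 = 0 at x = -4, 1, 4.
Since g''(x) = -3x^2 + 2x + 16, we get g''(-4) = -40 < 0 ⇒ local maximum; g''(1) = 15 > 0 ⇒ local minimum; g''(4) = -24 < 0 ⇒ local maximum.
The largest local maximum is g(-4) = 314/3.

314/3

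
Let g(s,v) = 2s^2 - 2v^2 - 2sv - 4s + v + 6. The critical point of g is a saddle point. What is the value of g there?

41/10

∂g/∂s = 4s - 2v - 4 = 0 and ∂g/∂v = -2s - 4v + 1 = 0, so (s, v) = (9/10, -1/5).
The Hessian has g_{ss} = 4, g_{vv} = -4, g_{sv} = -2, giving D = -20 < 0, so the point is a saddle point.
g(9/10, -1/5) = 41/10.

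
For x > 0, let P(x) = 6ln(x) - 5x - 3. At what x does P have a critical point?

6/5

P'(x) = 6/x − 5 = 0 gives x = 6/5.
P''(x) = -6/x², which is negative for x > 0, so this is a local maximum.
P(6/5) = 6·ln(6/5) - 6 - 3 ≈ -7.9061.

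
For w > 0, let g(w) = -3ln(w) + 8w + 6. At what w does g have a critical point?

g'(w) = -3/w + 8 = 0 gives w = 3/8.
g''(w) = 3/w², which is positive for w > 0, so this is a local minimum.
g(3/8) = -3·ln(3/8) + 3 + 6 ≈ 11.9425.

3/8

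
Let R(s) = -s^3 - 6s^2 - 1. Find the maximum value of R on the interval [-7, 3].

R'(s) = -3s^2 - 12s, which vanishes at s = -4 and s = 0.
Compare values at every candidate in [-7, 3]: R(-7) = 48; R(-4) = -33; R(0) = -1; R(3) = -82.
So the maximum is R(-7) = 48.

48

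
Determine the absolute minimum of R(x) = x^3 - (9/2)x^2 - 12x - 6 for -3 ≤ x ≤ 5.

-62

R'(x) = 3x^2 - 9x - 12, which vanishes at x = -1 and x = 4.
Compare values at every candidate in [-3, 5]: R(-3) = -75/2,  R(-1) = 1/2,  R(4) = -62,  R(5) = -107/2.
The minimum over the interval is -62, attained at x = 4.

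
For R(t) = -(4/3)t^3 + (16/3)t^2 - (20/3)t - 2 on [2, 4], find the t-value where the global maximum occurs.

2

R'(t) = -4t^2 + (32/3)t - 20/3, which has no zeros in [2, 4].
Compare values at every candidate in [2, 4]: R(2) = -14/3, R(4) = -86/3.
The maximum over the interval is -14/3, attained at t = 2.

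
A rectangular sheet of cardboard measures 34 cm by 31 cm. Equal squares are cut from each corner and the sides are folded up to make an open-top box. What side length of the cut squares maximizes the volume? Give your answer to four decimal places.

With cut size x, the volume is V(x) = x(34 − 2x)(31 − 2x) for 0 < x < 15.5.
V'(x) = 12x^2 − 260x + 1054. Setting V'(x) = 0 gives x ≈ 5.3994 (the root in (0, 15.5)).
V''(x) = 24x − 260 is negative there, so this is the maximum; V ≈ 2530.6560.

5.3994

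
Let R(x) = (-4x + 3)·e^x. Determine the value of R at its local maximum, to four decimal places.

3.1152

R'(x) = (-4)·e^x + (-4x + 3)·1·e^x = (-4x - 1)·e^x. Since e^x > 0, the only critical point is x = -1/4.
R''(-1/4) has the same sign as -4 < 0, so this is a local maximum.
R(-1/4) = (4)·e^(-1/4) ≈ 3.1152.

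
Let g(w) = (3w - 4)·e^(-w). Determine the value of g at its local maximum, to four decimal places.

By the product rule, g'(w) = (-3w + 7)·e^(-w). Since e^(-w) > 0, the only critical point is w = 7/3.
g''(7/3) has the same sign as -3 < 0, so this is a local maximum.
g(7/3) = (3)·e^(-7/3) ≈ 0.2909.

0.2909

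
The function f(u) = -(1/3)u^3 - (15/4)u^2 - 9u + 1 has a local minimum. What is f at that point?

f'(u) = -u^2 - (15/2)u - 9 = 0 at u = -6, -3/2.
Since f''(u) = -2u - 15/2, we get f''(-6) = 9/2 > 0 ⇒ local minimum; f''(-3/2) = -9/2 < 0 ⇒ local maximum.
So the local minimum value is f(-6) = -8.

-8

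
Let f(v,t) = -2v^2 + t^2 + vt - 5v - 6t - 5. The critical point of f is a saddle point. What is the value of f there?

-122/9

∂f/∂v = -4v + t - 5 = 0 and ∂f/∂t = v + 2t - 6 = 0, so (v, t) = (-4/9, 29/9).
The Hessian has f_{vv} = -4, f_{tt} = 2, f_{vt} = 1, giving D = -9 < 0, so the point is a saddle point.
f(-4/9, 29/9) = -122/9.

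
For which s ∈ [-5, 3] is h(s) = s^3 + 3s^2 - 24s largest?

Differentiating, h'(s) = 3s^2 + 6s - 24; which vanishes at s = -4 and s = 2.
Compare values at every candidate in [-5, 3]: h(-5) = 70; h(-4) = 80; h(2) = -28; h(3) = -18.
Hence the absolute maximum is 80 at s = -4.

-4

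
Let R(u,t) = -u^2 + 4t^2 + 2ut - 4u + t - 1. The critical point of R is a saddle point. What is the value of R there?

∂R/∂u = -2u + 2t - 4 = 0 and ∂R/∂t = 2u + 8t + 1 = 0, so (u, t) = (-17/10, 3/10).
The Hessian has R_{uu} = -2, R_{tt} = 8, R_{ut} = 2, giving D = -20 < 0, so the point is a saddle point.
R(-17/10, 3/10) = 51/20.

51/20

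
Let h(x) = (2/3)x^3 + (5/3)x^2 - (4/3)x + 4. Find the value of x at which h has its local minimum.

Critical points: h'(x) = 2x^2 + (10/3)x - 4/3 vanishes at x = -2, 1/3.
Since h''(x) = 4x + 10/3, we get h''(-2) = -14/3 < 0 ⇒ local maximum; h''(1/3) = 14/3 > 0 ⇒ local minimum.
The local minimum is h(1/3) = 305/81.

1/3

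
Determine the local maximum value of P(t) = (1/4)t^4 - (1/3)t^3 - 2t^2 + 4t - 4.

Critical points: P'(t) = t^3 - t^2 - 4t + 4 vanishes at t = -2, 1, 2.
P''(t) = 3t^2 - 2t - 4. P''(-2) = 12 > 0 ⇒ local minimum; P''(1) = -3 < 0 ⇒ local maximum; P''(2) = 4 > 0 ⇒ local minimum.
Thus P has its local maximum at t = 1, with value -25/12.

-25/12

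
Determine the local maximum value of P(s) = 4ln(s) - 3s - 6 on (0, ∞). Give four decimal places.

-8.8493

P'(s) = 4/s − 3 = 0 gives s = 4/3.
P''(s) = -4/s², which is negative for s > 0, so this is a local maximum.
P(4/3) = 4·ln(4/3) - 4 - 6 ≈ -8.8493.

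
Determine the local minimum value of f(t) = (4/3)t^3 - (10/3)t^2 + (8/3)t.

Critical points: f'(t) = 4t^2 - (20/3)t + 8/3 vanishes at t = 2/3, 1.
f''(t) = 8t - 20/3. f''(2/3) = -4/3 < 0 ⇒ local maximum; f''(1) = 4/3 > 0 ⇒ local minimum.
So the local minimum value is f(1) = 2/3.

2/3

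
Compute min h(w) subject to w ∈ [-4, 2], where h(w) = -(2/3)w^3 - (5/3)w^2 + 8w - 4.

-25

h'(w) = -2w^2 - (10/3)w + 8, which vanishes at w = -3 and w = 4/3.
Compare values at every candidate in [-4, 2]: h(-4) = -20, h(-3) = -25, h(4/3) = 172/81, h(2) = 0.
The minimum over the interval is -25, attained at w = -3.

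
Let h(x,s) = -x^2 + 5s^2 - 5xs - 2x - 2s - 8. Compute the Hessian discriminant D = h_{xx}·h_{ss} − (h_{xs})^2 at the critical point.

∂h/∂x = -2x - 5s - 2 = 0 and ∂h/∂s = -5x + 10s - 2 = 0, so (x, s) = (-2/3, -2/15).
The Hessian has h_{xx} = -2, h_{ss} = 10, h_{xs} = -5, giving D = -45 < 0, so the point is a saddle point.
D = (-2)·(10) − (-5)^2 = -45.

-45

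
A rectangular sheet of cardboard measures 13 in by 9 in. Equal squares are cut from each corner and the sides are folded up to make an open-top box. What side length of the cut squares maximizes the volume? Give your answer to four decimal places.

With cut size x, the volume is V(x) = x(13 − 2x)(9 − 2x) for 0 < x < 4.5.
V'(x) = 12x^2 − 88x + 117. Setting V'(x) = 0 gives x ≈ 1.7446 (the root in (0, 4.5)).
V''(x) = 24x − 88 is negative there, so this is the maximum; V ≈ 91.4382.

1.7446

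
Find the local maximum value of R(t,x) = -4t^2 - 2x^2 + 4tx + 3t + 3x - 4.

13/8

∂R/∂t = -8t + 4x + 3 = 0 and ∂R/∂x = 4t - 4x + 3 = 0, so (t, x) = (3/2, 9/4).
The Hessian has R_{tt} = -8, R_{xx} = -4, R_{tx} = 4, giving D = 16 > 0 with R_{tt} < 0, so the point is a local maximum.
R(3/2, 9/4) = 13/8.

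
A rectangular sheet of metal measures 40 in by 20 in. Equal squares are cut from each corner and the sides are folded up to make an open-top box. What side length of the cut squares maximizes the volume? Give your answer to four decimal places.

4.2265

With cut size x, the volume is V(x) = x(40 − 2x)(20 − 2x) for 0 < x < 10.
V'(x) = 12x^2 − 240x + 800. Setting V'(x) = 0 gives x ≈ 4.2265 (the root in (0, 10)).
V''(x) = 24x − 240 is negative there, so this is the maximum; V ≈ 1539.6007.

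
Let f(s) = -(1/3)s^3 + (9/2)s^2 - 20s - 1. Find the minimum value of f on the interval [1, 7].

The derivative is -s^2 + 9s - 20, which vanishes at s = 4 and s = 5.
Candidates: f(1) = -101/6, f(4) = -91/3, f(5) = -181/6, f(7) = -209/6.
So the minimum is f(7) = -209/6.

-209/6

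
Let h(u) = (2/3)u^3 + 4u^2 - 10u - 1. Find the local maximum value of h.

197/3

h'(u) = 2u^2 + 8u - 10 = 0 at u = -5, 1.
Second-derivative test with h''(u) = 4u + 8: h''(-5) = -12 < 0 ⇒ local maximum; h''(1) = 12 > 0 ⇒ local minimum.
Thus h has its local maximum at u = -5, with value 197/3.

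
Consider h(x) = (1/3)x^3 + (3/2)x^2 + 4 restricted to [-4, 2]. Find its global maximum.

h'(x) = x^2 + 3x, which vanishes at x = -3 and x = 0.
Evaluating at the critical points and endpoints: h(-4) = 20/3, h(-3) = 17/2, h(0) = 4, h(2) = 38/3.
So the maximum is h(2) = 38/3.

38/3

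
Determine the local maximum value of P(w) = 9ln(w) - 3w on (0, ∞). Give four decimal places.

0.8875

P'(w) = 9/w − 3 = 0 gives w = 3.
P''(w) = -9/w², which is negative for w > 0, so this is a local maximum.
P(3) = 9·ln(3) - 9 ≈ 0.8875.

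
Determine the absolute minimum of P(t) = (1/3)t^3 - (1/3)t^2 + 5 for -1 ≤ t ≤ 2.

13/3

P'(t) = t^2 - (2/3)t, which vanishes at t = 0 and t = 2/3.
Candidates: P(-1) = 13/3,  P(0) = 5,  P(2/3) = 401/81,  P(2) = 19/3.
The minimum over the interval is 13/3, attained at t = -1.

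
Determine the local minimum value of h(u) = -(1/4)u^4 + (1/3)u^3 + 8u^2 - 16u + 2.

-71/12

Critical points: h'(u) = -u^3 + u^2 + 16u - 16 vanishes at u = -4, 1, 4.
Second-derivative test with h''(u) = -3u^2 + 2u + 16: h''(-4) = -40 < 0 ⇒ local maximum; h''(1) = 15 > 0 ⇒ local minimum; h''(4) = -24 < 0 ⇒ local maximum.
The local minimum is h(1) = -71/12.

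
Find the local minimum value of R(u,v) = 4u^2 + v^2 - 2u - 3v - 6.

-17/2

∂R/∂u = 8u - 2 = 0 and ∂R/∂v = 2v - 3 = 0, so (u, v) = (1/4, 3/2).
The Hessian has R_{uu} = 8, R_{vv} = 2, R_{uv} = 0, giving D = 16 > 0 with R_{uu} > 0, so the point is a local minimum.
R(1/4, 3/2) = -17/2.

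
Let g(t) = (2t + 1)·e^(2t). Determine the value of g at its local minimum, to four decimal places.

-0.1353

By the product rule, g'(t) = (4t + 4)·e^(2t). Since e^(2t) > 0, the only critical point is t = -1.
g''(-1) has the same sign as 4 > 0, so this is a local minimum.
g(-1) = (-1)·e^(-2) ≈ -0.1353.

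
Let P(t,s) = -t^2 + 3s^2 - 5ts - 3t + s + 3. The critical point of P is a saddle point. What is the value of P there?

∂P/∂t = -2t - 5s - 3 = 0 and ∂P/∂s = -5t + 6s + 1 = 0, so (t, s) = (-13/37, -17/37).
The Hessian has P_{tt} = -2, P_{ss} = 6, P_{ts} = -5, giving D = -37 < 0, so the point is a saddle point.
P(-13/37, -17/37) = 122/37.

122/37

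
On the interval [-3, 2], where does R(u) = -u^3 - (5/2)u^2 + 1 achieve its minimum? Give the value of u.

2

R'(u) = -3u^2 - 5u, which vanishes at u = -5/3 and u = 0.
Candidates: R(-3) = 11/2, R(-5/3) = -71/54, R(0) = 1, R(2) = -17.
So the minimum is R(2) = -17.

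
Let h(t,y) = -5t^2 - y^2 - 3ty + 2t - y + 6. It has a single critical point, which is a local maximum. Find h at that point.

∂h/∂t = -10t - 3y + 2 = 0 and ∂h/∂y = -3t - 2y - 1 = 0, so (t, y) = (7/11, -16/11).
The Hessian has h_{tt} = -10, h_{yy} = -2, h_{ty} = -3, giving D = 11 > 0 with h_{tt} < 0, so the point is a local maximum.
h(7/11, -16/11) = 81/11.

81/11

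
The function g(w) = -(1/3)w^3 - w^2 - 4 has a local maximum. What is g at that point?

-4

g'(w) = -w^2 - 2w = 0 at w = -2, 0.
g''(w) = -2w - 2. g''(-2) = 2 > 0 ⇒ local minimum; g''(0) = -2 < 0 ⇒ local maximum.
Thus g has its local maximum at w = 0, with value -4.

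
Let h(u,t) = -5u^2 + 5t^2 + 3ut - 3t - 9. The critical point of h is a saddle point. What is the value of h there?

-1026/109

∂h/∂u = -10u + 3t = 0 and ∂h/∂t = 3u + 10t - 3 = 0, so (u, t) = (9/109, 30/109).
The Hessian has h_{uu} = -10, h_{tt} = 10, h_{ut} = 3, giving D = -109 < 0, so the point is a saddle point.
h(9/109, 30/109) = -1026/109.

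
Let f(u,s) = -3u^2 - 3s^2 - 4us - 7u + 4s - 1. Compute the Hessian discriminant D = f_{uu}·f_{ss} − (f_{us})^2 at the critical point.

∂f/∂u = -6u - 4s - 7 = 0 and ∂f/∂s = -4u - 6s + 4 = 0, so (u, s) = (-29/10, 13/5).
The Hessian has f_{uu} = -6, f_{ss} = -6, f_{us} = -4, giving D = 20 > 0 with f_{uu} < 0, so the point is a local maximum.
D = (-6)·(-6) − (-4)^2 = 20.

20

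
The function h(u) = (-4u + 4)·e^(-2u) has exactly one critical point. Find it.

3/2

By the product rule, h'(u) = (8u - 12)·e^(-2u). Since e^(-2u) > 0, the only critical point is u = 3/2.
h''(3/2) has the same sign as 8 > 0, so this is a local minimum.
h(3/2) = (-2)·e^(-3) ≈ -0.0996.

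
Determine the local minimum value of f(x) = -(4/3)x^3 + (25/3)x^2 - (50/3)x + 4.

f'(x) = -4x^2 + (50/3)x - 50/3. Setting f'(x) = 0 gives x ∈ {5/3, 5/2}.
Since f''(x) = -8x + 50/3, we get f''(5/3) = 10/3 > 0 ⇒ local minimum; f''(5/2) = -10/3 < 0 ⇒ local maximum.
Thus f has its local minimum at x = 5/3, with value -551/81.

-551/81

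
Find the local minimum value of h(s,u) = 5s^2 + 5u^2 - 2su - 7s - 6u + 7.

163/96

∂h/∂s = 10s - 2u - 7 = 0 and ∂h/∂u = -2s + 10u - 6 = 0, so (s, u) = (41/48, 37/48).
The Hessian has h_{ss} = 10, h_{uu} = 10, h_{su} = -2, giving D = 96 > 0 with h_{ss} > 0, so the point is a local minimum.
h(41/48, 37/48) = 163/96.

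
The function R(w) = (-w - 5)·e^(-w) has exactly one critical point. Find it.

Differentiating with the product rule gives R'(w) = (w + 4)·e^(-w). Since e^(-w) > 0, the only critical point is w = -4.
R''(-4) has the same sign as 1 > 0, so this is a local minimum.
R(-4) = (-1)·e^(4) ≈ -54.5982.

-4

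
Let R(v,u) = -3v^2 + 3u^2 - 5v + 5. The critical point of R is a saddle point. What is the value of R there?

85/12

∂R/∂v = -6v - 5 = 0 and ∂R/∂u = 6u = 0, so (v, u) = (-5/6, 0).
The Hessian has R_{vv} = -6, R_{uu} = 6, R_{vu} = 0, giving D = -36 < 0, so the point is a saddle point.
R(-5/6, 0) = 85/12.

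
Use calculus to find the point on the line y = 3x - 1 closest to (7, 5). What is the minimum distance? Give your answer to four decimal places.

4.7434

Minimize D(x)^2 = (x - 7)^2 + (3x - 6)^2.
d/dx[D^2] = 2(x - 7) + 2·3·(3x - 6) = 0 ⇒ x = 5/2.
Then y = 13/2 and the distance is √(45/2) ≈ 4.7434.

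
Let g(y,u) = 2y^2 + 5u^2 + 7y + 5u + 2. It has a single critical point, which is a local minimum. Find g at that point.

∂g/∂y = 4y + 7 = 0 and ∂g/∂u = 10u + 5 = 0, so (y, u) = (-7/4, -1/2).
The Hessian has g_{yy} = 4, g_{uu} = 10, g_{yu} = 0, giving D = 40 > 0 with g_{yy} > 0, so the point is a local minimum.
g(-7/4, -1/2) = -43/8.

-43/8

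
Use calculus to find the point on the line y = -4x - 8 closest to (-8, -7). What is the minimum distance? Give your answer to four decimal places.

7.5186

Minimize D(x)^2 = (x + 8)^2 + (-4x - 1)^2.
d/dx[D^2] = 2(x + 8) + 2·(-4)·(-4x - 1) = 0 ⇒ x = -12/17.
Then y = -88/17 and the distance is √(961/17) ≈ 7.5186.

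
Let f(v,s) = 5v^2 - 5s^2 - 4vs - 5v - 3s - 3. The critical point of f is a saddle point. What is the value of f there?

∂f/∂v = 10v - 4s - 5 = 0 and ∂f/∂s = -4v - 10s - 3 = 0, so (v, s) = (19/58, -25/58).
The Hessian has f_{vv} = 10, f_{ss} = -10, f_{vs} = -4, giving D = -116 < 0, so the point is a saddle point.
f(19/58, -25/58) = -92/29.

-92/29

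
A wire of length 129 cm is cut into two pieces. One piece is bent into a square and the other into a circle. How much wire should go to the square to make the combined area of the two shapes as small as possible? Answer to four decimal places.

72.2528

Let x be the length used for the square. Square side x/4; circle radius (129−x)/(2π).
A(x) = (x/4)² + π·((129−x)/(2π))² = x²/16 + (129−x)²/(4π) for 0 ≤ x ≤ 129. A'(x) = x/8 − (129−x)/(2π) = 0 gives x = 4·129/(π+4) ≈ 72.2528.
A'' = 1/8 + 1/(2π) > 0, so this gives the minimum combined area; x ≈ 72.2528 cm to the square.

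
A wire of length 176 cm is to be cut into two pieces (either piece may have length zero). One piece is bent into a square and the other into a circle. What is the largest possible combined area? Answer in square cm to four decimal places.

2464.9918

Let x be the length used for the square. Square side x/4; circle radius (176−x)/(2π).
A(x) = (x/4)² + π·((176−x)/(2π))² = x²/16 + (176−x)²/(4π) for 0 ≤ x ≤ 176. A'(x) = x/8 − (176−x)/(2π) = 0 gives x = 4·176/(π+4) ≈ 98.5775.
A'' > 0, so the interior critical point is a minimum; the maximum is at an endpoint. A(0) = 2464.9918 and A(176) = 1936.0000, so the largest area is 2464.9918.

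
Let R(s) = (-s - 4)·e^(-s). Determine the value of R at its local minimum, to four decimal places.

Differentiating with the product rule gives R'(s) = (s + 3)·e^(-s). Since e^(-s) > 0, the only critical point is s = -3.
R''(-3) has the same sign as 1 > 0, so this is a local minimum.
R(-3) = (-1)·e^(3) ≈ -20.0855.

-20.0855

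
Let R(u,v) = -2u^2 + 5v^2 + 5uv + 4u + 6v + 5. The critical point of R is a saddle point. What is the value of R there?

∂R/∂u = -4u + 5v + 4 = 0 and ∂R/∂v = 5u + 10v + 6 = 0, so (u, v) = (2/13, -44/65).
The Hessian has R_{uu} = -4, R_{vv} = 10, R_{uv} = 5, giving D = -65 < 0, so the point is a saddle point.
R(2/13, -44/65) = 213/65.

213/65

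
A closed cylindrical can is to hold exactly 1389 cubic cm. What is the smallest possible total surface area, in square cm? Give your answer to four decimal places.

689.1536

With radius r and height h, πr²h = 1389 so h = 1389/(πr²), and S(r) = 2πr² + 2πrh = 2πr² + 2·1389/r.
S'(r) = 4πr − 2·1389/r² = 0 ⇒ r³ = 1389/(2π), so r ≈ 6.0465 and h = 2r ≈ 12.0931.
S''(r) = 4π + 4·1389/r³ > 0, so this is the minimum; S ≈ 689.1536.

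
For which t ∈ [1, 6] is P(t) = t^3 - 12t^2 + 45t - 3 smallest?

1

P'(t) = 3t^2 - 24t + 45, which vanishes at t = 3 and t = 5.
Compare values at every candidate in [1, 6]: P(1) = 31; P(3) = 51; P(5) = 47; P(6) = 51.
So the minimum is P(1) = 31.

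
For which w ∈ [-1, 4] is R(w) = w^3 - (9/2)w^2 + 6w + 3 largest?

Differentiating, R'(w) = 3w^2 - 9w + 6; which vanishes at w = 1 and w = 2.
Evaluating at the critical points and endpoints: R(-1) = -17/2, R(1) = 11/2, R(2) = 5, R(4) = 19.
The maximum over the interval is 19, attained at w = 4.

4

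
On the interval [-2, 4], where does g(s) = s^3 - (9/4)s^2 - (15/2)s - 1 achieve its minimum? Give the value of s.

g'(s) = 3s^2 - (9/2)s - 15/2, which vanishes at s = -1 and s = 5/2.
Evaluating at the critical points and endpoints: g(-2) = -3, g(-1) = 13/4, g(5/2) = -291/16, g(4) = -3.
The minimum over the interval is -291/16, attained at s = 5/2.

5/2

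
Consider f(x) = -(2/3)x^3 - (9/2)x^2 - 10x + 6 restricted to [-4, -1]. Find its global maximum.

50/3

Differentiating, f'(x) = -2x^2 - 9x - 10; which vanishes at x = -5/2 and x = -2.
Candidates: f(-4) = 50/3,  f(-5/2) = 319/24,  f(-2) = 40/3,  f(-1) = 73/6.
Hence the absolute maximum is 50/3 at x = -4.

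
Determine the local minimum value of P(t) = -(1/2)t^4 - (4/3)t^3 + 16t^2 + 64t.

P'(t) = -2t^3 - 4t^2 + 32t + 64 = 0 at t = -4, -2, 4.
P''(t) = -6t^2 - 8t + 32. P''(-4) = -32 < 0 ⇒ local maximum; P''(-2) = 24 > 0 ⇒ local minimum; P''(4) = -96 < 0 ⇒ local maximum.
The local minimum is P(-2) = -184/3.

-184/3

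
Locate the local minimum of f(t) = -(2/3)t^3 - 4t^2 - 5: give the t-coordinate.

f'(t) = -2t^2 - 8t = 0 at t = -4, 0.
f''(t) = -4t - 8. f''(-4) = 8 > 0 ⇒ local minimum; f''(0) = -8 < 0 ⇒ local maximum.
Thus f has its local minimum at t = -4, with value -79/3.

-4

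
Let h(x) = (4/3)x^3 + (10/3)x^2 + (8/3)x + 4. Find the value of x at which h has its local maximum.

-1

h'(x) = 4x^2 + (20/3)x + 8/3. Setting h'(x) = 0 gives x ∈ {-1, -2/3}.
Since h''(x) = 8x + 20/3, we get h''(-1) = -4/3 < 0 ⇒ local maximum; h''(-2/3) = 4/3 > 0 ⇒ local minimum.
The local maximum is h(-1) = 10/3.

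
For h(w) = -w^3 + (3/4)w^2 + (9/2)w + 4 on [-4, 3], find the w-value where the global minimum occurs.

3

Differentiating, h'(w) = -3w^2 + (3/2)w + 9/2; which vanishes at w = -1 and w = 3/2.
Candidates: h(-4) = 62; h(-1) = 5/4; h(3/2) = 145/16; h(3) = -11/4.
So the minimum is h(3) = -11/4.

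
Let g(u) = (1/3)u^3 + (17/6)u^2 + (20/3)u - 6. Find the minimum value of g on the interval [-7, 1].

-169/6

g'(u) = u^2 + (17/3)u + 20/3, which vanishes at u = -4 and u = -5/3.
Compare values at every candidate in [-7, 1]: g(-7) = -169/6,  g(-4) = -26/3,  g(-5/3) = -1747/162,  g(1) = 23/6.
Hence the absolute minimum is -169/6 at u = -7.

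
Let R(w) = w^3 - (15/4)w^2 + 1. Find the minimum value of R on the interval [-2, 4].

-22

Differentiating, R'(w) = 3w^2 - (15/2)w; which vanishes at w = 0 and w = 5/2.
Evaluating at the critical points and endpoints: R(-2) = -22, R(0) = 1, R(5/2) = -109/16, R(4) = 5.
So the minimum is R(-2) = -22.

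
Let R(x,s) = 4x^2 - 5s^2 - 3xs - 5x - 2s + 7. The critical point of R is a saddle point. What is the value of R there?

∂R/∂x = 8x - 3s - 5 = 0 and ∂R/∂s = -3x - 10s - 2 = 0, so (x, s) = (44/89, -31/89).
The Hessian has R_{xx} = 8, R_{ss} = -10, R_{xs} = -3, giving D = -89 < 0, so the point is a saddle point.
R(44/89, -31/89) = 544/89.

544/89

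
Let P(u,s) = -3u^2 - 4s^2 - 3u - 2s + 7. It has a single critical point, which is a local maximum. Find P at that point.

∂P/∂u = -6u - 3 = 0 and ∂P/∂s = -8s - 2 = 0, so (u, s) = (-1/2, -1/4).
The Hessian has P_{uu} = -6, P_{ss} = -8, P_{us} = 0, giving D = 48 > 0 with P_{uu} < 0, so the point is a local maximum.
P(-1/2, -1/4) = 8.

8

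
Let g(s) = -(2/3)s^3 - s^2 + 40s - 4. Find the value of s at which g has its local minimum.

g'(s) = -2s^2 - 2s + 40 = 0 at s = -5, 4.
g''(s) = -4s - 2. g''(-5) = 18 > 0 ⇒ local minimum; g''(4) = -18 < 0 ⇒ local maximum.
So the local minimum value is g(-5) = -437/3.

-5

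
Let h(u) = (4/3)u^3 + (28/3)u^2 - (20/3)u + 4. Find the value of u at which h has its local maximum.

h'(u) = 4u^2 + (56/3)u - 20/3 = 0 at u = -5, 1/3.
Second-derivative test with h''(u) = 8u + 56/3: h''(-5) = -64/3 < 0 ⇒ local maximum; h''(1/3) = 64/3 > 0 ⇒ local minimum.
The local maximum is h(-5) = 104.

-5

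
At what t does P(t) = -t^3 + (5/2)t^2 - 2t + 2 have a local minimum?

2/3

P'(t) = -3t^2 + 5t - 2 = 0 at t = 2/3, 1.
Second-derivative test with P''(t) = -6t + 5: P''(2/3) = 1 > 0 ⇒ local minimum; P''(1) = -1 < 0 ⇒ local maximum.
Thus P has its local minimum at t = 2/3, with value 40/27.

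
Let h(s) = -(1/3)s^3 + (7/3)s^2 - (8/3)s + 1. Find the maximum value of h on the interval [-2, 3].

55/3

Differentiating, h'(s) = -s^2 + (14/3)s - 8/3; whose only zero in [-2, 3] is s = 2/3.
Candidates: h(-2) = 55/3,  h(2/3) = 13/81,  h(3) = 5.
The maximum over the interval is 55/3, attained at s = -2.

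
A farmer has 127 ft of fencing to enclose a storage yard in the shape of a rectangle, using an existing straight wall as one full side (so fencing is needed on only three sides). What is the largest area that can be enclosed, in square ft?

16129/8

Let the sides perpendicular to the wall have length x and the parallel side y, so 2x + y = 127 and the area is A = xy = x(127 − 2x).
A'(x) = 127 − 4x = 0 gives x = 127/4, and A''(x) = −4 < 0 confirms a maximum.
Then y = 127 − 2·127/4 = 127/2 and A = 16129/8.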